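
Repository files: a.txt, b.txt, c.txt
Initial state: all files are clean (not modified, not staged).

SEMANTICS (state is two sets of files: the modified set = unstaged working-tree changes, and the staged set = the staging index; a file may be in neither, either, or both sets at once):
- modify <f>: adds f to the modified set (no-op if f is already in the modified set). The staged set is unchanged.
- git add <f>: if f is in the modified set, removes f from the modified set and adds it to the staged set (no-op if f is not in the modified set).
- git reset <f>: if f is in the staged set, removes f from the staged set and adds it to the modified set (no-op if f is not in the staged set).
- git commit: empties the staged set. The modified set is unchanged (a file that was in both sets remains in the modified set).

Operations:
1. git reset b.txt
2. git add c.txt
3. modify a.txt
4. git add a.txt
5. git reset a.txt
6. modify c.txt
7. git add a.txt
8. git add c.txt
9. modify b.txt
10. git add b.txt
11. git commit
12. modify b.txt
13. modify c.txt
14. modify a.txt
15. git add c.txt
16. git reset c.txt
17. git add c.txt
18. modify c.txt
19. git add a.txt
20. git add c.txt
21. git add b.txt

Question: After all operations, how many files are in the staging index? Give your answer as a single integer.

After op 1 (git reset b.txt): modified={none} staged={none}
After op 2 (git add c.txt): modified={none} staged={none}
After op 3 (modify a.txt): modified={a.txt} staged={none}
After op 4 (git add a.txt): modified={none} staged={a.txt}
After op 5 (git reset a.txt): modified={a.txt} staged={none}
After op 6 (modify c.txt): modified={a.txt, c.txt} staged={none}
After op 7 (git add a.txt): modified={c.txt} staged={a.txt}
After op 8 (git add c.txt): modified={none} staged={a.txt, c.txt}
After op 9 (modify b.txt): modified={b.txt} staged={a.txt, c.txt}
After op 10 (git add b.txt): modified={none} staged={a.txt, b.txt, c.txt}
After op 11 (git commit): modified={none} staged={none}
After op 12 (modify b.txt): modified={b.txt} staged={none}
After op 13 (modify c.txt): modified={b.txt, c.txt} staged={none}
After op 14 (modify a.txt): modified={a.txt, b.txt, c.txt} staged={none}
After op 15 (git add c.txt): modified={a.txt, b.txt} staged={c.txt}
After op 16 (git reset c.txt): modified={a.txt, b.txt, c.txt} staged={none}
After op 17 (git add c.txt): modified={a.txt, b.txt} staged={c.txt}
After op 18 (modify c.txt): modified={a.txt, b.txt, c.txt} staged={c.txt}
After op 19 (git add a.txt): modified={b.txt, c.txt} staged={a.txt, c.txt}
After op 20 (git add c.txt): modified={b.txt} staged={a.txt, c.txt}
After op 21 (git add b.txt): modified={none} staged={a.txt, b.txt, c.txt}
Final staged set: {a.txt, b.txt, c.txt} -> count=3

Answer: 3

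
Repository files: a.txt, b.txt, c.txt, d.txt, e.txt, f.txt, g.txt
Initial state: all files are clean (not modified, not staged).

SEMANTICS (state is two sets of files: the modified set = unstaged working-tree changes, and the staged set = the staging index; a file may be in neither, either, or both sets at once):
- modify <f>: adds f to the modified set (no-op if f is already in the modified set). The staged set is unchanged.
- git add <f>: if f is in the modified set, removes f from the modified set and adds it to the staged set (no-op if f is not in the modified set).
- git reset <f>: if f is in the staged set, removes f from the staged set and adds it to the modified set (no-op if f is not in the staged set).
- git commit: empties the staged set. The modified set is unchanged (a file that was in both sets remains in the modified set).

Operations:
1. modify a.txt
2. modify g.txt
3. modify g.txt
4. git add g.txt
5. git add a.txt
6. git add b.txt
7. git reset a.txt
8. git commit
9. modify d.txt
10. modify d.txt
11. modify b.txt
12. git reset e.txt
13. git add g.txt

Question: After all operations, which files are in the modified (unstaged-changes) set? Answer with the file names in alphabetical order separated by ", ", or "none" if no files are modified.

After op 1 (modify a.txt): modified={a.txt} staged={none}
After op 2 (modify g.txt): modified={a.txt, g.txt} staged={none}
After op 3 (modify g.txt): modified={a.txt, g.txt} staged={none}
After op 4 (git add g.txt): modified={a.txt} staged={g.txt}
After op 5 (git add a.txt): modified={none} staged={a.txt, g.txt}
After op 6 (git add b.txt): modified={none} staged={a.txt, g.txt}
After op 7 (git reset a.txt): modified={a.txt} staged={g.txt}
After op 8 (git commit): modified={a.txt} staged={none}
After op 9 (modify d.txt): modified={a.txt, d.txt} staged={none}
After op 10 (modify d.txt): modified={a.txt, d.txt} staged={none}
After op 11 (modify b.txt): modified={a.txt, b.txt, d.txt} staged={none}
After op 12 (git reset e.txt): modified={a.txt, b.txt, d.txt} staged={none}
After op 13 (git add g.txt): modified={a.txt, b.txt, d.txt} staged={none}

Answer: a.txt, b.txt, d.txt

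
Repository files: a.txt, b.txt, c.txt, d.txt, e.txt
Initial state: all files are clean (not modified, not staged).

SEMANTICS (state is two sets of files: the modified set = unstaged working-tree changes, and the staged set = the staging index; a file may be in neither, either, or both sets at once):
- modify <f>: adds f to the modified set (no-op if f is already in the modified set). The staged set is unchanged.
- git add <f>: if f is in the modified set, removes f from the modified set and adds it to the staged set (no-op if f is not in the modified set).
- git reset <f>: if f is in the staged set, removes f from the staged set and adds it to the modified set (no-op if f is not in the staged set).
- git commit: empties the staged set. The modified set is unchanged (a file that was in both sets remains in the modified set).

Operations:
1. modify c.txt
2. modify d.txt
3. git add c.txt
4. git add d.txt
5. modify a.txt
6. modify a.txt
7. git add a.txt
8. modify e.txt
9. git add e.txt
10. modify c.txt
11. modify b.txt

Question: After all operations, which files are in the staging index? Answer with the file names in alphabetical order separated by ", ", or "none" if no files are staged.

After op 1 (modify c.txt): modified={c.txt} staged={none}
After op 2 (modify d.txt): modified={c.txt, d.txt} staged={none}
After op 3 (git add c.txt): modified={d.txt} staged={c.txt}
After op 4 (git add d.txt): modified={none} staged={c.txt, d.txt}
After op 5 (modify a.txt): modified={a.txt} staged={c.txt, d.txt}
After op 6 (modify a.txt): modified={a.txt} staged={c.txt, d.txt}
After op 7 (git add a.txt): modified={none} staged={a.txt, c.txt, d.txt}
After op 8 (modify e.txt): modified={e.txt} staged={a.txt, c.txt, d.txt}
After op 9 (git add e.txt): modified={none} staged={a.txt, c.txt, d.txt, e.txt}
After op 10 (modify c.txt): modified={c.txt} staged={a.txt, c.txt, d.txt, e.txt}
After op 11 (modify b.txt): modified={b.txt, c.txt} staged={a.txt, c.txt, d.txt, e.txt}

Answer: a.txt, c.txt, d.txt, e.txt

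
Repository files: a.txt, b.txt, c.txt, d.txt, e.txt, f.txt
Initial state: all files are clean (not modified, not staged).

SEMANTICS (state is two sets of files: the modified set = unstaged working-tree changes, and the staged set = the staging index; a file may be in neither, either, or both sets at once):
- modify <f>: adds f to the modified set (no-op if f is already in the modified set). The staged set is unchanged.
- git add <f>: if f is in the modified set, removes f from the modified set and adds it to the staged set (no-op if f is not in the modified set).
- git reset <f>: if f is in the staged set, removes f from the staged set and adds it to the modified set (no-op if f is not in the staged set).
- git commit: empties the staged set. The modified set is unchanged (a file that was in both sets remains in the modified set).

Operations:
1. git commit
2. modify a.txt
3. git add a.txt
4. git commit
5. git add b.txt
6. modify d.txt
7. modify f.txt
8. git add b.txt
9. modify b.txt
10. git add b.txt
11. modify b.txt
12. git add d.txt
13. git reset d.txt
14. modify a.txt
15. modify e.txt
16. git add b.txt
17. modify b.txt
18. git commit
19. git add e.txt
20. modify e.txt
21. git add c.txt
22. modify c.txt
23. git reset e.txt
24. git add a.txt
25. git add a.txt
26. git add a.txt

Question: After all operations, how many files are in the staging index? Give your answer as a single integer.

Answer: 1

Derivation:
After op 1 (git commit): modified={none} staged={none}
After op 2 (modify a.txt): modified={a.txt} staged={none}
After op 3 (git add a.txt): modified={none} staged={a.txt}
After op 4 (git commit): modified={none} staged={none}
After op 5 (git add b.txt): modified={none} staged={none}
After op 6 (modify d.txt): modified={d.txt} staged={none}
After op 7 (modify f.txt): modified={d.txt, f.txt} staged={none}
After op 8 (git add b.txt): modified={d.txt, f.txt} staged={none}
After op 9 (modify b.txt): modified={b.txt, d.txt, f.txt} staged={none}
After op 10 (git add b.txt): modified={d.txt, f.txt} staged={b.txt}
After op 11 (modify b.txt): modified={b.txt, d.txt, f.txt} staged={b.txt}
After op 12 (git add d.txt): modified={b.txt, f.txt} staged={b.txt, d.txt}
After op 13 (git reset d.txt): modified={b.txt, d.txt, f.txt} staged={b.txt}
After op 14 (modify a.txt): modified={a.txt, b.txt, d.txt, f.txt} staged={b.txt}
After op 15 (modify e.txt): modified={a.txt, b.txt, d.txt, e.txt, f.txt} staged={b.txt}
After op 16 (git add b.txt): modified={a.txt, d.txt, e.txt, f.txt} staged={b.txt}
After op 17 (modify b.txt): modified={a.txt, b.txt, d.txt, e.txt, f.txt} staged={b.txt}
After op 18 (git commit): modified={a.txt, b.txt, d.txt, e.txt, f.txt} staged={none}
After op 19 (git add e.txt): modified={a.txt, b.txt, d.txt, f.txt} staged={e.txt}
After op 20 (modify e.txt): modified={a.txt, b.txt, d.txt, e.txt, f.txt} staged={e.txt}
After op 21 (git add c.txt): modified={a.txt, b.txt, d.txt, e.txt, f.txt} staged={e.txt}
After op 22 (modify c.txt): modified={a.txt, b.txt, c.txt, d.txt, e.txt, f.txt} staged={e.txt}
After op 23 (git reset e.txt): modified={a.txt, b.txt, c.txt, d.txt, e.txt, f.txt} staged={none}
After op 24 (git add a.txt): modified={b.txt, c.txt, d.txt, e.txt, f.txt} staged={a.txt}
After op 25 (git add a.txt): modified={b.txt, c.txt, d.txt, e.txt, f.txt} staged={a.txt}
After op 26 (git add a.txt): modified={b.txt, c.txt, d.txt, e.txt, f.txt} staged={a.txt}
Final staged set: {a.txt} -> count=1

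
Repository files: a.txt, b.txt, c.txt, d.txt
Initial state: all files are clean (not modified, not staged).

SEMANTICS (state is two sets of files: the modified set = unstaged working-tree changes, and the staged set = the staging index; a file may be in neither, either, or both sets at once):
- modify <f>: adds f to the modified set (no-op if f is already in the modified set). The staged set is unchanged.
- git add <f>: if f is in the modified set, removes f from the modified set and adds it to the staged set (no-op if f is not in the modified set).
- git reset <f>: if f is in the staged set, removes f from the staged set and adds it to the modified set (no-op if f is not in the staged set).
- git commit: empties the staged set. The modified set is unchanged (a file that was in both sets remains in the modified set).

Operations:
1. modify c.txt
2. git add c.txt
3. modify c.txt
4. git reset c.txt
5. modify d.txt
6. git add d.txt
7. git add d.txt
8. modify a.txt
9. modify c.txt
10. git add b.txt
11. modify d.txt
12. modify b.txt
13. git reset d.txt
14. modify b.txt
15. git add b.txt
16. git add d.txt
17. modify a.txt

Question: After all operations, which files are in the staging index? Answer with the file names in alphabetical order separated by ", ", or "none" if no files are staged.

Answer: b.txt, d.txt

Derivation:
After op 1 (modify c.txt): modified={c.txt} staged={none}
After op 2 (git add c.txt): modified={none} staged={c.txt}
After op 3 (modify c.txt): modified={c.txt} staged={c.txt}
After op 4 (git reset c.txt): modified={c.txt} staged={none}
After op 5 (modify d.txt): modified={c.txt, d.txt} staged={none}
After op 6 (git add d.txt): modified={c.txt} staged={d.txt}
After op 7 (git add d.txt): modified={c.txt} staged={d.txt}
After op 8 (modify a.txt): modified={a.txt, c.txt} staged={d.txt}
After op 9 (modify c.txt): modified={a.txt, c.txt} staged={d.txt}
After op 10 (git add b.txt): modified={a.txt, c.txt} staged={d.txt}
After op 11 (modify d.txt): modified={a.txt, c.txt, d.txt} staged={d.txt}
After op 12 (modify b.txt): modified={a.txt, b.txt, c.txt, d.txt} staged={d.txt}
After op 13 (git reset d.txt): modified={a.txt, b.txt, c.txt, d.txt} staged={none}
After op 14 (modify b.txt): modified={a.txt, b.txt, c.txt, d.txt} staged={none}
After op 15 (git add b.txt): modified={a.txt, c.txt, d.txt} staged={b.txt}
After op 16 (git add d.txt): modified={a.txt, c.txt} staged={b.txt, d.txt}
After op 17 (modify a.txt): modified={a.txt, c.txt} staged={b.txt, d.txt}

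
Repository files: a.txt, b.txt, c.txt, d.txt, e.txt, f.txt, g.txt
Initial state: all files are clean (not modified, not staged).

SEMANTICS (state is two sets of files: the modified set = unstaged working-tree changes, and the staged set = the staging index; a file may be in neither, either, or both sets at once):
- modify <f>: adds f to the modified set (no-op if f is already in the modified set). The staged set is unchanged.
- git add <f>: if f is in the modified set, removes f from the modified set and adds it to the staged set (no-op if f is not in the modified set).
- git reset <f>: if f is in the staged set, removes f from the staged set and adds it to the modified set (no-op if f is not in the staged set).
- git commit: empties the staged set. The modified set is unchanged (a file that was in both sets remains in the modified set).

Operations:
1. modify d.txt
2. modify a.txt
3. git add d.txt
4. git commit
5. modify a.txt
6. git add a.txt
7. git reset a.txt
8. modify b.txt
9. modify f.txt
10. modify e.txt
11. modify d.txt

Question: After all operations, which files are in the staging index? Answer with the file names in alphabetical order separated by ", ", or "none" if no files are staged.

After op 1 (modify d.txt): modified={d.txt} staged={none}
After op 2 (modify a.txt): modified={a.txt, d.txt} staged={none}
After op 3 (git add d.txt): modified={a.txt} staged={d.txt}
After op 4 (git commit): modified={a.txt} staged={none}
After op 5 (modify a.txt): modified={a.txt} staged={none}
After op 6 (git add a.txt): modified={none} staged={a.txt}
After op 7 (git reset a.txt): modified={a.txt} staged={none}
After op 8 (modify b.txt): modified={a.txt, b.txt} staged={none}
After op 9 (modify f.txt): modified={a.txt, b.txt, f.txt} staged={none}
After op 10 (modify e.txt): modified={a.txt, b.txt, e.txt, f.txt} staged={none}
After op 11 (modify d.txt): modified={a.txt, b.txt, d.txt, e.txt, f.txt} staged={none}

Answer: none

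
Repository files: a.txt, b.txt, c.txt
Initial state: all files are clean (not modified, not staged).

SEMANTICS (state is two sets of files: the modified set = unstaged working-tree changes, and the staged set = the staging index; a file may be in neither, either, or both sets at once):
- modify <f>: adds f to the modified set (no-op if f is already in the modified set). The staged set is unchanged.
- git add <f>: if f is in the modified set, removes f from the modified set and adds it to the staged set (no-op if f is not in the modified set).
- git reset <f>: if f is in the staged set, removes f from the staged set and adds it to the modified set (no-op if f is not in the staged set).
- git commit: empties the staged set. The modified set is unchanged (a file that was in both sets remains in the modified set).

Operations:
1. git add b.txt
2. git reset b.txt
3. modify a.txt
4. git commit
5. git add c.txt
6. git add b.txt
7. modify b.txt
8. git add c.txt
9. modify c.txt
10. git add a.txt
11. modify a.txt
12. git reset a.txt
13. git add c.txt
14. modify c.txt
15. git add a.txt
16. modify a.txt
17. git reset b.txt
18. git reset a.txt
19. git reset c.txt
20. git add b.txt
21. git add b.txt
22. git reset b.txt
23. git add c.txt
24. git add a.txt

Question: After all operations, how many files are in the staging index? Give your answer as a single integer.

Answer: 2

Derivation:
After op 1 (git add b.txt): modified={none} staged={none}
After op 2 (git reset b.txt): modified={none} staged={none}
After op 3 (modify a.txt): modified={a.txt} staged={none}
After op 4 (git commit): modified={a.txt} staged={none}
After op 5 (git add c.txt): modified={a.txt} staged={none}
After op 6 (git add b.txt): modified={a.txt} staged={none}
After op 7 (modify b.txt): modified={a.txt, b.txt} staged={none}
After op 8 (git add c.txt): modified={a.txt, b.txt} staged={none}
After op 9 (modify c.txt): modified={a.txt, b.txt, c.txt} staged={none}
After op 10 (git add a.txt): modified={b.txt, c.txt} staged={a.txt}
After op 11 (modify a.txt): modified={a.txt, b.txt, c.txt} staged={a.txt}
After op 12 (git reset a.txt): modified={a.txt, b.txt, c.txt} staged={none}
After op 13 (git add c.txt): modified={a.txt, b.txt} staged={c.txt}
After op 14 (modify c.txt): modified={a.txt, b.txt, c.txt} staged={c.txt}
After op 15 (git add a.txt): modified={b.txt, c.txt} staged={a.txt, c.txt}
After op 16 (modify a.txt): modified={a.txt, b.txt, c.txt} staged={a.txt, c.txt}
After op 17 (git reset b.txt): modified={a.txt, b.txt, c.txt} staged={a.txt, c.txt}
After op 18 (git reset a.txt): modified={a.txt, b.txt, c.txt} staged={c.txt}
After op 19 (git reset c.txt): modified={a.txt, b.txt, c.txt} staged={none}
After op 20 (git add b.txt): modified={a.txt, c.txt} staged={b.txt}
After op 21 (git add b.txt): modified={a.txt, c.txt} staged={b.txt}
After op 22 (git reset b.txt): modified={a.txt, b.txt, c.txt} staged={none}
After op 23 (git add c.txt): modified={a.txt, b.txt} staged={c.txt}
After op 24 (git add a.txt): modified={b.txt} staged={a.txt, c.txt}
Final staged set: {a.txt, c.txt} -> count=2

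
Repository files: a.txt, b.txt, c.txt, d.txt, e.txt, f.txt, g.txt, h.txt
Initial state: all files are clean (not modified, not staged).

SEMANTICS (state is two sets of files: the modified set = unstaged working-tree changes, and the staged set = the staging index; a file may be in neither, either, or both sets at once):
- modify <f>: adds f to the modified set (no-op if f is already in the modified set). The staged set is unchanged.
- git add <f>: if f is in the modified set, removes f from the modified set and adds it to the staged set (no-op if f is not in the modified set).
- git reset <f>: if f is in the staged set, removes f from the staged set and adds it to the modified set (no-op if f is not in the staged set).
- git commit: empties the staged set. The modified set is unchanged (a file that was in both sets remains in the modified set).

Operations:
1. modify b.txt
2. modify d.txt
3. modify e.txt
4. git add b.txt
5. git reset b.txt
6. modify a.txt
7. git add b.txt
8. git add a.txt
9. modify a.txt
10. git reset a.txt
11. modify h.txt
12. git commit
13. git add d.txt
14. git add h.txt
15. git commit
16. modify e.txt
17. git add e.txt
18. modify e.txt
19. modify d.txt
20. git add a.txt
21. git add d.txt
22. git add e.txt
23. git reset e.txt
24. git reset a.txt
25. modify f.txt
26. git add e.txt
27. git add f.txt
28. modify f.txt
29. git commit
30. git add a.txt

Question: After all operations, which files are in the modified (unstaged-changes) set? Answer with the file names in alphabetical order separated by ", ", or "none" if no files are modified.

After op 1 (modify b.txt): modified={b.txt} staged={none}
After op 2 (modify d.txt): modified={b.txt, d.txt} staged={none}
After op 3 (modify e.txt): modified={b.txt, d.txt, e.txt} staged={none}
After op 4 (git add b.txt): modified={d.txt, e.txt} staged={b.txt}
After op 5 (git reset b.txt): modified={b.txt, d.txt, e.txt} staged={none}
After op 6 (modify a.txt): modified={a.txt, b.txt, d.txt, e.txt} staged={none}
After op 7 (git add b.txt): modified={a.txt, d.txt, e.txt} staged={b.txt}
After op 8 (git add a.txt): modified={d.txt, e.txt} staged={a.txt, b.txt}
After op 9 (modify a.txt): modified={a.txt, d.txt, e.txt} staged={a.txt, b.txt}
After op 10 (git reset a.txt): modified={a.txt, d.txt, e.txt} staged={b.txt}
After op 11 (modify h.txt): modified={a.txt, d.txt, e.txt, h.txt} staged={b.txt}
After op 12 (git commit): modified={a.txt, d.txt, e.txt, h.txt} staged={none}
After op 13 (git add d.txt): modified={a.txt, e.txt, h.txt} staged={d.txt}
After op 14 (git add h.txt): modified={a.txt, e.txt} staged={d.txt, h.txt}
After op 15 (git commit): modified={a.txt, e.txt} staged={none}
After op 16 (modify e.txt): modified={a.txt, e.txt} staged={none}
After op 17 (git add e.txt): modified={a.txt} staged={e.txt}
After op 18 (modify e.txt): modified={a.txt, e.txt} staged={e.txt}
After op 19 (modify d.txt): modified={a.txt, d.txt, e.txt} staged={e.txt}
After op 20 (git add a.txt): modified={d.txt, e.txt} staged={a.txt, e.txt}
After op 21 (git add d.txt): modified={e.txt} staged={a.txt, d.txt, e.txt}
After op 22 (git add e.txt): modified={none} staged={a.txt, d.txt, e.txt}
After op 23 (git reset e.txt): modified={e.txt} staged={a.txt, d.txt}
After op 24 (git reset a.txt): modified={a.txt, e.txt} staged={d.txt}
After op 25 (modify f.txt): modified={a.txt, e.txt, f.txt} staged={d.txt}
After op 26 (git add e.txt): modified={a.txt, f.txt} staged={d.txt, e.txt}
After op 27 (git add f.txt): modified={a.txt} staged={d.txt, e.txt, f.txt}
After op 28 (modify f.txt): modified={a.txt, f.txt} staged={d.txt, e.txt, f.txt}
After op 29 (git commit): modified={a.txt, f.txt} staged={none}
After op 30 (git add a.txt): modified={f.txt} staged={a.txt}

Answer: f.txt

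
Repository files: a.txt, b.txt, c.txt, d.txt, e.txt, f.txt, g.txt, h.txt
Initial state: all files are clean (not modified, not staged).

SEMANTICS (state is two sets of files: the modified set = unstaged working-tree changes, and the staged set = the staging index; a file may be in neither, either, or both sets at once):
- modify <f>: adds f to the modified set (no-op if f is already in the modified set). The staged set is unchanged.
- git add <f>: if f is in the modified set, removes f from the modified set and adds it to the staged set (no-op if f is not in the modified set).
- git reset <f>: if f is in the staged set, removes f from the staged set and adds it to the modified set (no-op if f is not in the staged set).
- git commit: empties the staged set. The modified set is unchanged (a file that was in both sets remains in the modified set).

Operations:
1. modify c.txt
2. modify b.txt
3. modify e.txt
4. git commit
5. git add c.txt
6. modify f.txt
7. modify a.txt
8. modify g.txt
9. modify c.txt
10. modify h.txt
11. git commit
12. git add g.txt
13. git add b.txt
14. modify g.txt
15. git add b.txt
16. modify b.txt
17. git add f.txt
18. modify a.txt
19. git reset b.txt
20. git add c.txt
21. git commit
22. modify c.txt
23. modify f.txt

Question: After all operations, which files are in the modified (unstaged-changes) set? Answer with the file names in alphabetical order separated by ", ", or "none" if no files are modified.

After op 1 (modify c.txt): modified={c.txt} staged={none}
After op 2 (modify b.txt): modified={b.txt, c.txt} staged={none}
After op 3 (modify e.txt): modified={b.txt, c.txt, e.txt} staged={none}
After op 4 (git commit): modified={b.txt, c.txt, e.txt} staged={none}
After op 5 (git add c.txt): modified={b.txt, e.txt} staged={c.txt}
After op 6 (modify f.txt): modified={b.txt, e.txt, f.txt} staged={c.txt}
After op 7 (modify a.txt): modified={a.txt, b.txt, e.txt, f.txt} staged={c.txt}
After op 8 (modify g.txt): modified={a.txt, b.txt, e.txt, f.txt, g.txt} staged={c.txt}
After op 9 (modify c.txt): modified={a.txt, b.txt, c.txt, e.txt, f.txt, g.txt} staged={c.txt}
After op 10 (modify h.txt): modified={a.txt, b.txt, c.txt, e.txt, f.txt, g.txt, h.txt} staged={c.txt}
After op 11 (git commit): modified={a.txt, b.txt, c.txt, e.txt, f.txt, g.txt, h.txt} staged={none}
After op 12 (git add g.txt): modified={a.txt, b.txt, c.txt, e.txt, f.txt, h.txt} staged={g.txt}
After op 13 (git add b.txt): modified={a.txt, c.txt, e.txt, f.txt, h.txt} staged={b.txt, g.txt}
After op 14 (modify g.txt): modified={a.txt, c.txt, e.txt, f.txt, g.txt, h.txt} staged={b.txt, g.txt}
After op 15 (git add b.txt): modified={a.txt, c.txt, e.txt, f.txt, g.txt, h.txt} staged={b.txt, g.txt}
After op 16 (modify b.txt): modified={a.txt, b.txt, c.txt, e.txt, f.txt, g.txt, h.txt} staged={b.txt, g.txt}
After op 17 (git add f.txt): modified={a.txt, b.txt, c.txt, e.txt, g.txt, h.txt} staged={b.txt, f.txt, g.txt}
After op 18 (modify a.txt): modified={a.txt, b.txt, c.txt, e.txt, g.txt, h.txt} staged={b.txt, f.txt, g.txt}
After op 19 (git reset b.txt): modified={a.txt, b.txt, c.txt, e.txt, g.txt, h.txt} staged={f.txt, g.txt}
After op 20 (git add c.txt): modified={a.txt, b.txt, e.txt, g.txt, h.txt} staged={c.txt, f.txt, g.txt}
After op 21 (git commit): modified={a.txt, b.txt, e.txt, g.txt, h.txt} staged={none}
After op 22 (modify c.txt): modified={a.txt, b.txt, c.txt, e.txt, g.txt, h.txt} staged={none}
After op 23 (modify f.txt): modified={a.txt, b.txt, c.txt, e.txt, f.txt, g.txt, h.txt} staged={none}

Answer: a.txt, b.txt, c.txt, e.txt, f.txt, g.txt, h.txt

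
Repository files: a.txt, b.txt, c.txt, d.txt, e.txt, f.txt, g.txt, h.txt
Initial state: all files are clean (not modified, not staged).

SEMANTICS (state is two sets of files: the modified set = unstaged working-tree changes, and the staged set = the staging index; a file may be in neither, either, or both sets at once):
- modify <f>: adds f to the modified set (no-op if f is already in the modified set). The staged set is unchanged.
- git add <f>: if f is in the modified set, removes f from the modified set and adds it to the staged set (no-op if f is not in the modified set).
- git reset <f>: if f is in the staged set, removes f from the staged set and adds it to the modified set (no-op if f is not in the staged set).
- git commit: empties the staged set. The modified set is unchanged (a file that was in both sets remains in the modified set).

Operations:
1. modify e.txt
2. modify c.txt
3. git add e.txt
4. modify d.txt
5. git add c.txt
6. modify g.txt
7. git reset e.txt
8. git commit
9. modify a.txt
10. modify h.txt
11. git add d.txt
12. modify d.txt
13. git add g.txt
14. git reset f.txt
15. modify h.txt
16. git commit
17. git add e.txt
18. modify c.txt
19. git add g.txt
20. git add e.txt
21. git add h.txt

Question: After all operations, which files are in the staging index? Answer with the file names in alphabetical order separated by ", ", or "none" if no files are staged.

After op 1 (modify e.txt): modified={e.txt} staged={none}
After op 2 (modify c.txt): modified={c.txt, e.txt} staged={none}
After op 3 (git add e.txt): modified={c.txt} staged={e.txt}
After op 4 (modify d.txt): modified={c.txt, d.txt} staged={e.txt}
After op 5 (git add c.txt): modified={d.txt} staged={c.txt, e.txt}
After op 6 (modify g.txt): modified={d.txt, g.txt} staged={c.txt, e.txt}
After op 7 (git reset e.txt): modified={d.txt, e.txt, g.txt} staged={c.txt}
After op 8 (git commit): modified={d.txt, e.txt, g.txt} staged={none}
After op 9 (modify a.txt): modified={a.txt, d.txt, e.txt, g.txt} staged={none}
After op 10 (modify h.txt): modified={a.txt, d.txt, e.txt, g.txt, h.txt} staged={none}
After op 11 (git add d.txt): modified={a.txt, e.txt, g.txt, h.txt} staged={d.txt}
After op 12 (modify d.txt): modified={a.txt, d.txt, e.txt, g.txt, h.txt} staged={d.txt}
After op 13 (git add g.txt): modified={a.txt, d.txt, e.txt, h.txt} staged={d.txt, g.txt}
After op 14 (git reset f.txt): modified={a.txt, d.txt, e.txt, h.txt} staged={d.txt, g.txt}
After op 15 (modify h.txt): modified={a.txt, d.txt, e.txt, h.txt} staged={d.txt, g.txt}
After op 16 (git commit): modified={a.txt, d.txt, e.txt, h.txt} staged={none}
After op 17 (git add e.txt): modified={a.txt, d.txt, h.txt} staged={e.txt}
After op 18 (modify c.txt): modified={a.txt, c.txt, d.txt, h.txt} staged={e.txt}
After op 19 (git add g.txt): modified={a.txt, c.txt, d.txt, h.txt} staged={e.txt}
After op 20 (git add e.txt): modified={a.txt, c.txt, d.txt, h.txt} staged={e.txt}
After op 21 (git add h.txt): modified={a.txt, c.txt, d.txt} staged={e.txt, h.txt}

Answer: e.txt, h.txt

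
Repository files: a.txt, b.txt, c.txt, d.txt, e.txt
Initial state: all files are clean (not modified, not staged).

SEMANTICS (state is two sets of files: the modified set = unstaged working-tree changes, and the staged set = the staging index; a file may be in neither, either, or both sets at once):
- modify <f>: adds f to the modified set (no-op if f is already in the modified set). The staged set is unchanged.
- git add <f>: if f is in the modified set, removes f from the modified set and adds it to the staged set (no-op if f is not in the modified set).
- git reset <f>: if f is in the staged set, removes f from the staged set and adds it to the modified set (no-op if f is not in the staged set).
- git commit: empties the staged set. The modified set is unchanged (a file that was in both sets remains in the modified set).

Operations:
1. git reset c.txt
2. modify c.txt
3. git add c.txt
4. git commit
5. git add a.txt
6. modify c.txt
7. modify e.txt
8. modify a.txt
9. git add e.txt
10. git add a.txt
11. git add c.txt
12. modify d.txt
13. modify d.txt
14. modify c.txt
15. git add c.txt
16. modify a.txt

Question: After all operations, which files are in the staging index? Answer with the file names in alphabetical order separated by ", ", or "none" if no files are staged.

After op 1 (git reset c.txt): modified={none} staged={none}
After op 2 (modify c.txt): modified={c.txt} staged={none}
After op 3 (git add c.txt): modified={none} staged={c.txt}
After op 4 (git commit): modified={none} staged={none}
After op 5 (git add a.txt): modified={none} staged={none}
After op 6 (modify c.txt): modified={c.txt} staged={none}
After op 7 (modify e.txt): modified={c.txt, e.txt} staged={none}
After op 8 (modify a.txt): modified={a.txt, c.txt, e.txt} staged={none}
After op 9 (git add e.txt): modified={a.txt, c.txt} staged={e.txt}
After op 10 (git add a.txt): modified={c.txt} staged={a.txt, e.txt}
After op 11 (git add c.txt): modified={none} staged={a.txt, c.txt, e.txt}
After op 12 (modify d.txt): modified={d.txt} staged={a.txt, c.txt, e.txt}
After op 13 (modify d.txt): modified={d.txt} staged={a.txt, c.txt, e.txt}
After op 14 (modify c.txt): modified={c.txt, d.txt} staged={a.txt, c.txt, e.txt}
After op 15 (git add c.txt): modified={d.txt} staged={a.txt, c.txt, e.txt}
After op 16 (modify a.txt): modified={a.txt, d.txt} staged={a.txt, c.txt, e.txt}

Answer: a.txt, c.txt, e.txt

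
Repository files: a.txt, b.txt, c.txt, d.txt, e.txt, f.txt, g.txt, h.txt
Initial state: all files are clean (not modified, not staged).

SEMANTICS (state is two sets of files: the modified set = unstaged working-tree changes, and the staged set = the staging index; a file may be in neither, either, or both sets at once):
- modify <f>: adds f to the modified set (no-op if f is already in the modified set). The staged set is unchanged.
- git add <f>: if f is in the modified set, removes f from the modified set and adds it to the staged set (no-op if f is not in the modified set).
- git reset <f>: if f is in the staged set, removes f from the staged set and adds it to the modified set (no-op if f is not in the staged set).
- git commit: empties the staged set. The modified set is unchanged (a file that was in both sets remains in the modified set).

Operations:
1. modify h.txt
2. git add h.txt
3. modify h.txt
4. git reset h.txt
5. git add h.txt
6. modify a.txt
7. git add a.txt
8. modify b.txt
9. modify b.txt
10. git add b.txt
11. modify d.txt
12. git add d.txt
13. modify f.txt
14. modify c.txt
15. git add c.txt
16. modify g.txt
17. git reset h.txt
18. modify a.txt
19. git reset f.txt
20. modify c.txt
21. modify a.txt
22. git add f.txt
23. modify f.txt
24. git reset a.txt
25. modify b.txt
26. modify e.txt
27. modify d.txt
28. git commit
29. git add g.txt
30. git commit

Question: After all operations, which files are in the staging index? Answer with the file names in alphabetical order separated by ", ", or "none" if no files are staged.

Answer: none

Derivation:
After op 1 (modify h.txt): modified={h.txt} staged={none}
After op 2 (git add h.txt): modified={none} staged={h.txt}
After op 3 (modify h.txt): modified={h.txt} staged={h.txt}
After op 4 (git reset h.txt): modified={h.txt} staged={none}
After op 5 (git add h.txt): modified={none} staged={h.txt}
After op 6 (modify a.txt): modified={a.txt} staged={h.txt}
After op 7 (git add a.txt): modified={none} staged={a.txt, h.txt}
After op 8 (modify b.txt): modified={b.txt} staged={a.txt, h.txt}
After op 9 (modify b.txt): modified={b.txt} staged={a.txt, h.txt}
After op 10 (git add b.txt): modified={none} staged={a.txt, b.txt, h.txt}
After op 11 (modify d.txt): modified={d.txt} staged={a.txt, b.txt, h.txt}
After op 12 (git add d.txt): modified={none} staged={a.txt, b.txt, d.txt, h.txt}
After op 13 (modify f.txt): modified={f.txt} staged={a.txt, b.txt, d.txt, h.txt}
After op 14 (modify c.txt): modified={c.txt, f.txt} staged={a.txt, b.txt, d.txt, h.txt}
After op 15 (git add c.txt): modified={f.txt} staged={a.txt, b.txt, c.txt, d.txt, h.txt}
After op 16 (modify g.txt): modified={f.txt, g.txt} staged={a.txt, b.txt, c.txt, d.txt, h.txt}
After op 17 (git reset h.txt): modified={f.txt, g.txt, h.txt} staged={a.txt, b.txt, c.txt, d.txt}
After op 18 (modify a.txt): modified={a.txt, f.txt, g.txt, h.txt} staged={a.txt, b.txt, c.txt, d.txt}
After op 19 (git reset f.txt): modified={a.txt, f.txt, g.txt, h.txt} staged={a.txt, b.txt, c.txt, d.txt}
After op 20 (modify c.txt): modified={a.txt, c.txt, f.txt, g.txt, h.txt} staged={a.txt, b.txt, c.txt, d.txt}
After op 21 (modify a.txt): modified={a.txt, c.txt, f.txt, g.txt, h.txt} staged={a.txt, b.txt, c.txt, d.txt}
After op 22 (git add f.txt): modified={a.txt, c.txt, g.txt, h.txt} staged={a.txt, b.txt, c.txt, d.txt, f.txt}
After op 23 (modify f.txt): modified={a.txt, c.txt, f.txt, g.txt, h.txt} staged={a.txt, b.txt, c.txt, d.txt, f.txt}
After op 24 (git reset a.txt): modified={a.txt, c.txt, f.txt, g.txt, h.txt} staged={b.txt, c.txt, d.txt, f.txt}
After op 25 (modify b.txt): modified={a.txt, b.txt, c.txt, f.txt, g.txt, h.txt} staged={b.txt, c.txt, d.txt, f.txt}
After op 26 (modify e.txt): modified={a.txt, b.txt, c.txt, e.txt, f.txt, g.txt, h.txt} staged={b.txt, c.txt, d.txt, f.txt}
After op 27 (modify d.txt): modified={a.txt, b.txt, c.txt, d.txt, e.txt, f.txt, g.txt, h.txt} staged={b.txt, c.txt, d.txt, f.txt}
After op 28 (git commit): modified={a.txt, b.txt, c.txt, d.txt, e.txt, f.txt, g.txt, h.txt} staged={none}
After op 29 (git add g.txt): modified={a.txt, b.txt, c.txt, d.txt, e.txt, f.txt, h.txt} staged={g.txt}
After op 30 (git commit): modified={a.txt, b.txt, c.txt, d.txt, e.txt, f.txt, h.txt} staged={none}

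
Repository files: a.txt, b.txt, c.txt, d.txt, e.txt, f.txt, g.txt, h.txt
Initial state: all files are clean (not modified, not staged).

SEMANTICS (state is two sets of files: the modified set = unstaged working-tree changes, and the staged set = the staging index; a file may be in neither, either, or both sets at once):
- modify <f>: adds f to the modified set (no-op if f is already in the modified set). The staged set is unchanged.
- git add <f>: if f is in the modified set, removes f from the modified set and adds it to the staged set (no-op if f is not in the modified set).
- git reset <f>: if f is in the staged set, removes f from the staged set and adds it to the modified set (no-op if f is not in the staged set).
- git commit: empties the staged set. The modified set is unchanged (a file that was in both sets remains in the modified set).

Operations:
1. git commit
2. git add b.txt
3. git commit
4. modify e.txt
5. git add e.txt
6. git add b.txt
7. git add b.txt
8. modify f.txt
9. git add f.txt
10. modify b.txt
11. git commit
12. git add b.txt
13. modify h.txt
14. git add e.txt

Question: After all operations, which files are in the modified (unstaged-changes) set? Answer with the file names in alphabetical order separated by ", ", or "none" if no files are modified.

Answer: h.txt

Derivation:
After op 1 (git commit): modified={none} staged={none}
After op 2 (git add b.txt): modified={none} staged={none}
After op 3 (git commit): modified={none} staged={none}
After op 4 (modify e.txt): modified={e.txt} staged={none}
After op 5 (git add e.txt): modified={none} staged={e.txt}
After op 6 (git add b.txt): modified={none} staged={e.txt}
After op 7 (git add b.txt): modified={none} staged={e.txt}
After op 8 (modify f.txt): modified={f.txt} staged={e.txt}
After op 9 (git add f.txt): modified={none} staged={e.txt, f.txt}
After op 10 (modify b.txt): modified={b.txt} staged={e.txt, f.txt}
After op 11 (git commit): modified={b.txt} staged={none}
After op 12 (git add b.txt): modified={none} staged={b.txt}
After op 13 (modify h.txt): modified={h.txt} staged={b.txt}
After op 14 (git add e.txt): modified={h.txt} staged={b.txt}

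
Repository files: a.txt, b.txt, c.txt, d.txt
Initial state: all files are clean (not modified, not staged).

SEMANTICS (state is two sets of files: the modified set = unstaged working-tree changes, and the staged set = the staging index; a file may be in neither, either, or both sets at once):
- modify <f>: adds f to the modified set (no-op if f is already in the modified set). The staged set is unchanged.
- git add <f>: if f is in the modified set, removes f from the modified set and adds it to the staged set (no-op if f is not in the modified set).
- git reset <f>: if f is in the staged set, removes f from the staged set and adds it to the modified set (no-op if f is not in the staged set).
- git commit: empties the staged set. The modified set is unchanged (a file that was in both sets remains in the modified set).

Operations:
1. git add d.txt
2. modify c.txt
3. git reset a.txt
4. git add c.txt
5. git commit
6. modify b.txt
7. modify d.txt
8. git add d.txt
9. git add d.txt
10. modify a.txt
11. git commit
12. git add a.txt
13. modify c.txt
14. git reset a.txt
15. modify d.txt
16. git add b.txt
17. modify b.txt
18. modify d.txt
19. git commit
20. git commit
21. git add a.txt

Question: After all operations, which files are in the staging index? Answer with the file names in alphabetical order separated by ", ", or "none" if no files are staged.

After op 1 (git add d.txt): modified={none} staged={none}
After op 2 (modify c.txt): modified={c.txt} staged={none}
After op 3 (git reset a.txt): modified={c.txt} staged={none}
After op 4 (git add c.txt): modified={none} staged={c.txt}
After op 5 (git commit): modified={none} staged={none}
After op 6 (modify b.txt): modified={b.txt} staged={none}
After op 7 (modify d.txt): modified={b.txt, d.txt} staged={none}
After op 8 (git add d.txt): modified={b.txt} staged={d.txt}
After op 9 (git add d.txt): modified={b.txt} staged={d.txt}
After op 10 (modify a.txt): modified={a.txt, b.txt} staged={d.txt}
After op 11 (git commit): modified={a.txt, b.txt} staged={none}
After op 12 (git add a.txt): modified={b.txt} staged={a.txt}
After op 13 (modify c.txt): modified={b.txt, c.txt} staged={a.txt}
After op 14 (git reset a.txt): modified={a.txt, b.txt, c.txt} staged={none}
After op 15 (modify d.txt): modified={a.txt, b.txt, c.txt, d.txt} staged={none}
After op 16 (git add b.txt): modified={a.txt, c.txt, d.txt} staged={b.txt}
After op 17 (modify b.txt): modified={a.txt, b.txt, c.txt, d.txt} staged={b.txt}
After op 18 (modify d.txt): modified={a.txt, b.txt, c.txt, d.txt} staged={b.txt}
After op 19 (git commit): modified={a.txt, b.txt, c.txt, d.txt} staged={none}
After op 20 (git commit): modified={a.txt, b.txt, c.txt, d.txt} staged={none}
After op 21 (git add a.txt): modified={b.txt, c.txt, d.txt} staged={a.txt}

Answer: a.txt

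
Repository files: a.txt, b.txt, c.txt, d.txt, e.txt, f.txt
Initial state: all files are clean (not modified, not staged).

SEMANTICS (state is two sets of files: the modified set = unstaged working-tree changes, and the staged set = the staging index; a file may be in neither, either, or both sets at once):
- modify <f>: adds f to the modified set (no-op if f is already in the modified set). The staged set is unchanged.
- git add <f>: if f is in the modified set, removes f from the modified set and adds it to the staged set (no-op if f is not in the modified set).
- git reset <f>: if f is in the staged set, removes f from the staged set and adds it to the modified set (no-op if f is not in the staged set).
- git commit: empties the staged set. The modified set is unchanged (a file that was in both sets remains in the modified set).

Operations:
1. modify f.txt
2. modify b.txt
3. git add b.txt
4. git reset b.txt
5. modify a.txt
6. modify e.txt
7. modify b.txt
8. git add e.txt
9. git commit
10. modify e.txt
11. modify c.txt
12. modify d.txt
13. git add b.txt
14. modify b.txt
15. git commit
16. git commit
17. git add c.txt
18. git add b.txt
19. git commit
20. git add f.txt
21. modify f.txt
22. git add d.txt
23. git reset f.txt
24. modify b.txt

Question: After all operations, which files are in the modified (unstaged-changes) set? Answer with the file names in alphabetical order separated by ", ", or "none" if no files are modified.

Answer: a.txt, b.txt, e.txt, f.txt

Derivation:
After op 1 (modify f.txt): modified={f.txt} staged={none}
After op 2 (modify b.txt): modified={b.txt, f.txt} staged={none}
After op 3 (git add b.txt): modified={f.txt} staged={b.txt}
After op 4 (git reset b.txt): modified={b.txt, f.txt} staged={none}
After op 5 (modify a.txt): modified={a.txt, b.txt, f.txt} staged={none}
After op 6 (modify e.txt): modified={a.txt, b.txt, e.txt, f.txt} staged={none}
After op 7 (modify b.txt): modified={a.txt, b.txt, e.txt, f.txt} staged={none}
After op 8 (git add e.txt): modified={a.txt, b.txt, f.txt} staged={e.txt}
After op 9 (git commit): modified={a.txt, b.txt, f.txt} staged={none}
After op 10 (modify e.txt): modified={a.txt, b.txt, e.txt, f.txt} staged={none}
After op 11 (modify c.txt): modified={a.txt, b.txt, c.txt, e.txt, f.txt} staged={none}
After op 12 (modify d.txt): modified={a.txt, b.txt, c.txt, d.txt, e.txt, f.txt} staged={none}
After op 13 (git add b.txt): modified={a.txt, c.txt, d.txt, e.txt, f.txt} staged={b.txt}
After op 14 (modify b.txt): modified={a.txt, b.txt, c.txt, d.txt, e.txt, f.txt} staged={b.txt}
After op 15 (git commit): modified={a.txt, b.txt, c.txt, d.txt, e.txt, f.txt} staged={none}
After op 16 (git commit): modified={a.txt, b.txt, c.txt, d.txt, e.txt, f.txt} staged={none}
After op 17 (git add c.txt): modified={a.txt, b.txt, d.txt, e.txt, f.txt} staged={c.txt}
After op 18 (git add b.txt): modified={a.txt, d.txt, e.txt, f.txt} staged={b.txt, c.txt}
After op 19 (git commit): modified={a.txt, d.txt, e.txt, f.txt} staged={none}
After op 20 (git add f.txt): modified={a.txt, d.txt, e.txt} staged={f.txt}
After op 21 (modify f.txt): modified={a.txt, d.txt, e.txt, f.txt} staged={f.txt}
After op 22 (git add d.txt): modified={a.txt, e.txt, f.txt} staged={d.txt, f.txt}
After op 23 (git reset f.txt): modified={a.txt, e.txt, f.txt} staged={d.txt}
After op 24 (modify b.txt): modified={a.txt, b.txt, e.txt, f.txt} staged={d.txt}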